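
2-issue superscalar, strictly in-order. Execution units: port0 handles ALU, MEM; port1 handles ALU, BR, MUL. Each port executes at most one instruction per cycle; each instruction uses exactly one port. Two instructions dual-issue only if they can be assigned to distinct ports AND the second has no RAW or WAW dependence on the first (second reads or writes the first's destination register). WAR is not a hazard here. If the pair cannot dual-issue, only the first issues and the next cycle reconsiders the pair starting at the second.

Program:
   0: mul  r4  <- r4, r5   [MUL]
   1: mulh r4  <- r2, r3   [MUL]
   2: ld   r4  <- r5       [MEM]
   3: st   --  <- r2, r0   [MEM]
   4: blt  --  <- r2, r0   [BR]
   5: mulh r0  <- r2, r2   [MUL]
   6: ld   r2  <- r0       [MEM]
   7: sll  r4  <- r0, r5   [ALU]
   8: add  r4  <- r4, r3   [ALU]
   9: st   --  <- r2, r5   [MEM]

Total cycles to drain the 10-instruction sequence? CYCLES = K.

0. mul.MUL @i0  | no-port MUL/MUL
1. mulh.MUL @i1  | WAW r4
2. ld.MEM @i2  | no-port MEM/MEM
3. st.MEM+blt.BR @i3/i4  | pair
4. mulh.MUL @i5  | RAW r0
5. ld.MEM+sll.ALU @i6/i7  | pair
6. add.ALU+st.MEM @i8/i9  | pair

CYCLES = 7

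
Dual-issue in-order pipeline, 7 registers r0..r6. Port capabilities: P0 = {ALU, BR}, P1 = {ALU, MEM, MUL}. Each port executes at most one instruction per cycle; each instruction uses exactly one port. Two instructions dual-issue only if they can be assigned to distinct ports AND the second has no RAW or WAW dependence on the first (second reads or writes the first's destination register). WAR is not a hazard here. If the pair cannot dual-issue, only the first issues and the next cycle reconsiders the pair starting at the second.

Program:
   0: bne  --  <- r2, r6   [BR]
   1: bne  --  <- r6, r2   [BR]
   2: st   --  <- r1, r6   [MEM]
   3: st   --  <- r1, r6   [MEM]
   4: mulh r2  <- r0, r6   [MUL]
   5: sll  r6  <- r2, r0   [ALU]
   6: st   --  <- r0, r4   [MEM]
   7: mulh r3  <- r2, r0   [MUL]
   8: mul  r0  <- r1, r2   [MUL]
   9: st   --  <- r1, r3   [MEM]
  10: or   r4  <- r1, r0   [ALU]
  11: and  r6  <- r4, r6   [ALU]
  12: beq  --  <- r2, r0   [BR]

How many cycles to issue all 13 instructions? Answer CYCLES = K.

0. bne.BR @i0  | no-port BR/BR
1. bne.BR st.MEM @i1,i2  | dual
2. st.MEM @i3  | no-port MEM/MUL
3. mulh.MUL @i4  | RAW r2
4. sll.ALU st.MEM @i5,i6  | dual
5. mulh.MUL @i7  | no-port MUL/MUL
6. mul.MUL @i8  | no-port MUL/MEM
7. st.MEM or.ALU @i9,i10  | dual
8. and.ALU beq.BR @i11,i12  | dual

CYCLES = 9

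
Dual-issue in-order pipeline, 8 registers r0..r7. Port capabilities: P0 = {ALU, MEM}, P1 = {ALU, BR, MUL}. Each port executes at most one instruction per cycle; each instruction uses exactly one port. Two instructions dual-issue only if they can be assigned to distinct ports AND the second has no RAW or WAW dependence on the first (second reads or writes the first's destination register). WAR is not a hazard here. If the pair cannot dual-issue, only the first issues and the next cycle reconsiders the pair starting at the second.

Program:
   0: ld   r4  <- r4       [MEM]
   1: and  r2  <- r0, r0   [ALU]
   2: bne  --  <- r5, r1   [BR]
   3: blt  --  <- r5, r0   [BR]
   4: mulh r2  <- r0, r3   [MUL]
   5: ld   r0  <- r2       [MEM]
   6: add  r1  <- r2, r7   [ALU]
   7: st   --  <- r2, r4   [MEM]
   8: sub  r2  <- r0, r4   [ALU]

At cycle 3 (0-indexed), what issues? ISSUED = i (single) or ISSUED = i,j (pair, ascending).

ISSUED = 4

0. ld/and @i0,i1  | dual
1. bne @i2  | no-port BR/BR
2. blt @i3  | no-port BR/MUL
3. mulh @i4  | RAW r2
4. ld/add @i5,i6  | dual
5. st/sub @i7,i8  | dual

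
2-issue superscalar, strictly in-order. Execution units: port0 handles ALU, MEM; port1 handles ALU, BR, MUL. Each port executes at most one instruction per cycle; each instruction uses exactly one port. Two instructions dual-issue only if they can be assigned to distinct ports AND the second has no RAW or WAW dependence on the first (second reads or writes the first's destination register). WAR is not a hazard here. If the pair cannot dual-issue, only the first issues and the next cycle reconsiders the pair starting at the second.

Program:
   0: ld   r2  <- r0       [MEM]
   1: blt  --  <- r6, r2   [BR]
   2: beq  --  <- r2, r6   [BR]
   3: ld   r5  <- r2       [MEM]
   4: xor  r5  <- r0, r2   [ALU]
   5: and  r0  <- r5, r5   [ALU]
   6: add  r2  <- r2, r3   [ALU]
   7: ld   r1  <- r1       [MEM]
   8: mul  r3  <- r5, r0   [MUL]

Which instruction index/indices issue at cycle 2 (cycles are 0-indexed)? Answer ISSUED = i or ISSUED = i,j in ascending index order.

ISSUED = 2,3

[0] i0  ld.MEM  -- RAW r2
[1] i1  blt.BR  -- no-port BR/BR
[2] i2/i3  beq.BR;ld.MEM  -- pair
[3] i4  xor.ALU  -- RAW r5
[4] i5/i6  and.ALU;add.ALU  -- pair
[5] i7/i8  ld.MEM;mul.MUL  -- pair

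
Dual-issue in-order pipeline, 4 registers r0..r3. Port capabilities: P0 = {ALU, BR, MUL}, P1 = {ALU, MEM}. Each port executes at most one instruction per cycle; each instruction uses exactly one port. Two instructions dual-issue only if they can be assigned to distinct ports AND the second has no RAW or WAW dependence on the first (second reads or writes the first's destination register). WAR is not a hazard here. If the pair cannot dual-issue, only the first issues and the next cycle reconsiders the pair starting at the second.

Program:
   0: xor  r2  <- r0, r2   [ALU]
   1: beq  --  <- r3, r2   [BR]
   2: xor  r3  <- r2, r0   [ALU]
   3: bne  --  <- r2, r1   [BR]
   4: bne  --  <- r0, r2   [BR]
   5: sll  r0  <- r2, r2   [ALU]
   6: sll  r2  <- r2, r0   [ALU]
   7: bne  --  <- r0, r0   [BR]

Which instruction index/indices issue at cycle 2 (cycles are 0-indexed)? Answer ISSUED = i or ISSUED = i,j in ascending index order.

ISSUED = 3

#0 head=0: xor.ALU i0 RAW r2
#1 head=1: beq.BR+xor.ALU i1,i2 dual
#2 head=3: bne.BR i3 no-port BR/BR
#3 head=4: bne.BR+sll.ALU i4,i5 dual
#4 head=6: sll.ALU+bne.BR i6,i7 dual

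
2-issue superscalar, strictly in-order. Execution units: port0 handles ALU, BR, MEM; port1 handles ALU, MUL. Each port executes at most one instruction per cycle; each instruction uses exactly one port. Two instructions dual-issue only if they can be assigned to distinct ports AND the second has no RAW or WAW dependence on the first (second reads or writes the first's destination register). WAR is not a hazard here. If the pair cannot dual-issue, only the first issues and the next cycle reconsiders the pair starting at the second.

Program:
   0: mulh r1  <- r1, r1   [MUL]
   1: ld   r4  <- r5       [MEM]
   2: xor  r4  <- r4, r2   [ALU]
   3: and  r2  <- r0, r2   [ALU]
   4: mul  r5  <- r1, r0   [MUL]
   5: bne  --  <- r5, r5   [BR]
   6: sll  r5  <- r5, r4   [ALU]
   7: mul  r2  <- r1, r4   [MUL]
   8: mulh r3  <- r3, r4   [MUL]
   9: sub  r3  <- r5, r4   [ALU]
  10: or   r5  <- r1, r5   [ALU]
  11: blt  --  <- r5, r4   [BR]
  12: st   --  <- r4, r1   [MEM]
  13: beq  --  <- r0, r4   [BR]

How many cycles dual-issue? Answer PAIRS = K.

PAIRS = 4

t=0 i0+i1:mulh.MUL+ld.MEM ; dual
t=1 i2+i3:xor.ALU+and.ALU ; dual
t=2 i4:mul.MUL ; RAW r5
t=3 i5+i6:bne.BR+sll.ALU ; dual
t=4 i7:mul.MUL ; no-port MUL/MUL
t=5 i8:mulh.MUL ; WAW r3
t=6 i9+i10:sub.ALU+or.ALU ; dual
t=7 i11:blt.BR ; no-port BR/MEM
t=8 i12:st.MEM ; no-port MEM/BR
t=9 i13:beq.BR ; tail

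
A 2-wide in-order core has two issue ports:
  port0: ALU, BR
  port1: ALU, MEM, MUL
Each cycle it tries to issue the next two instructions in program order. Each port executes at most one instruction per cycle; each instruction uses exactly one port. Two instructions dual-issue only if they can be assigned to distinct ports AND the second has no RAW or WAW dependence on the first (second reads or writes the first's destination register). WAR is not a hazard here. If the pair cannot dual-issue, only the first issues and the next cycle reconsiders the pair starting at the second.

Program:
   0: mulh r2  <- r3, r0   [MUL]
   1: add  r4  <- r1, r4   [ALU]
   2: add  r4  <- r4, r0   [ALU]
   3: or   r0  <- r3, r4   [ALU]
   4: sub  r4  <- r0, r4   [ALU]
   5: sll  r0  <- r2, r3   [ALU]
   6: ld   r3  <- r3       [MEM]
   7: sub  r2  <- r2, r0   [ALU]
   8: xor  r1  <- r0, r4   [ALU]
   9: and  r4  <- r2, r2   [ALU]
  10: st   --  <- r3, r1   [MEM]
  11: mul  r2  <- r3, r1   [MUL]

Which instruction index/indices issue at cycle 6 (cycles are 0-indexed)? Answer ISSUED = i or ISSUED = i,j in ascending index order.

0. mulh+add @i0&i1  | pair
1. add @i2  | RAW r4
2. or @i3  | RAW r0
3. sub+sll @i4&i5  | pair
4. ld+sub @i6&i7  | pair
5. xor+and @i8&i9  | pair
6. st @i10  | no-port MEM/MUL
7. mul @i11  | tail

ISSUED = 10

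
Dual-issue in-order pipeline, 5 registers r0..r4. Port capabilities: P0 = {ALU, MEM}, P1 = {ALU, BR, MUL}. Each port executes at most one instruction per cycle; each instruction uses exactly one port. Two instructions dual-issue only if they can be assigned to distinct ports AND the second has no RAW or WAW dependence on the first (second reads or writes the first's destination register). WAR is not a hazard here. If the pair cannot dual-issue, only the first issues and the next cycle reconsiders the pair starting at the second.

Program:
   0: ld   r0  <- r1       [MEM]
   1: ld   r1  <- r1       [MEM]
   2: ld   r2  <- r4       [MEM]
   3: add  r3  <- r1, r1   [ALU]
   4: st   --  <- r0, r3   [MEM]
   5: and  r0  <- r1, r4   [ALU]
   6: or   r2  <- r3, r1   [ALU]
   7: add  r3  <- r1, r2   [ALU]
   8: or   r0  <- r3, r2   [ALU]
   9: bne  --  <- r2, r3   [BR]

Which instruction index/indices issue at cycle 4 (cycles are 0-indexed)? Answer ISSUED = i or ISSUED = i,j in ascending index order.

ISSUED = 6

t=0 i0:ld.MEM ; no-port MEM/MEM
t=1 i1:ld.MEM ; no-port MEM/MEM
t=2 i2+i3:ld.MEM+add.ALU ; pair
t=3 i4+i5:st.MEM+and.ALU ; pair
t=4 i6:or.ALU ; RAW r2
t=5 i7:add.ALU ; RAW r3
t=6 i8+i9:or.ALU+bne.BR ; pair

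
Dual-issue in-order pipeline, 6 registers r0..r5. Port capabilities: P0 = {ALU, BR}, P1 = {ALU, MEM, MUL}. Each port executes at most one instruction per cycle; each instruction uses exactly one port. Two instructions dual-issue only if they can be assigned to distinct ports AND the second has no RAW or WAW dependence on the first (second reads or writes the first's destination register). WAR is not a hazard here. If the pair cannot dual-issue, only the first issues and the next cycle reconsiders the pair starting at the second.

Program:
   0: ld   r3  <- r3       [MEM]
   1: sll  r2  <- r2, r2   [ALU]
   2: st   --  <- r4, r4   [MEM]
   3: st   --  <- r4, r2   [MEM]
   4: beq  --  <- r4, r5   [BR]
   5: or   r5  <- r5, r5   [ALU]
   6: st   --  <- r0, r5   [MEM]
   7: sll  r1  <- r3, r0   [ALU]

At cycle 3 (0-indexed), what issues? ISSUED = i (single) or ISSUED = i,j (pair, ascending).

ISSUED = 5

0. ld+sll @i0,i1  | dual
1. st @i2  | no-port MEM/MEM
2. st+beq @i3,i4  | dual
3. or @i5  | RAW r5
4. st+sll @i6,i7  | dual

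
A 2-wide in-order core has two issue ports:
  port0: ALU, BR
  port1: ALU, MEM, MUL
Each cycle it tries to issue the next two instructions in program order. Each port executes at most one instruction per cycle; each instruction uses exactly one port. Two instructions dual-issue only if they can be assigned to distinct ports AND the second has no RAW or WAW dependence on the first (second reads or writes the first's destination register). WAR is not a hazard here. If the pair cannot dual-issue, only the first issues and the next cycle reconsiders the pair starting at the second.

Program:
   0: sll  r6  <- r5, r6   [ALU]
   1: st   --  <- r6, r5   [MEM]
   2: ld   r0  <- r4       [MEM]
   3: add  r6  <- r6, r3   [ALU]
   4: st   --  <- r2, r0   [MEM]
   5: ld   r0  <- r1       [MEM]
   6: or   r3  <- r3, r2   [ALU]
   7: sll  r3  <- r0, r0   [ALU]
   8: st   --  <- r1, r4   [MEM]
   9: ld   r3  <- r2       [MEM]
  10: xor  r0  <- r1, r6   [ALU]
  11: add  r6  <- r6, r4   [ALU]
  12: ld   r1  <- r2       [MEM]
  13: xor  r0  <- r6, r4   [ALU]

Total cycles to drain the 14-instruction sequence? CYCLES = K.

t=0 i0:sll.ALU ; RAW r6
t=1 i1:st.MEM ; no-port MEM/MEM
t=2 i2&i3:ld.MEM/add.ALU ; 2-wide
t=3 i4:st.MEM ; no-port MEM/MEM
t=4 i5&i6:ld.MEM/or.ALU ; 2-wide
t=5 i7&i8:sll.ALU/st.MEM ; 2-wide
t=6 i9&i10:ld.MEM/xor.ALU ; 2-wide
t=7 i11&i12:add.ALU/ld.MEM ; 2-wide
t=8 i13:xor.ALU ; tail

CYCLES = 9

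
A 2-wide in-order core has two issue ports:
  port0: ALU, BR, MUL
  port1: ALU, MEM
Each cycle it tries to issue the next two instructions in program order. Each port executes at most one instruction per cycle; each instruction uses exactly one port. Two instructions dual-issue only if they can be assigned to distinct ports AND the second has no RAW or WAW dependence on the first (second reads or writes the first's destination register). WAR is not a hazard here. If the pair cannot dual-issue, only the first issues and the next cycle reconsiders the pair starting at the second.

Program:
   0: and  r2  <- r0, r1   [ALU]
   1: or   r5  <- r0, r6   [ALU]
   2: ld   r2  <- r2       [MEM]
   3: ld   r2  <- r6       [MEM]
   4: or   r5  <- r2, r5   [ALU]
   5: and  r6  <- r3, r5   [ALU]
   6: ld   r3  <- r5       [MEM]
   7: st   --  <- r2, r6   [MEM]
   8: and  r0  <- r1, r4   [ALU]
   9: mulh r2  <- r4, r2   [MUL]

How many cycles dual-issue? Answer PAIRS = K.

[0] i0&i1  and.ALU or.ALU  -- pair
[1] i2  ld.MEM  -- no-port MEM/MEM
[2] i3  ld.MEM  -- RAW r2
[3] i4  or.ALU  -- RAW r5
[4] i5&i6  and.ALU ld.MEM  -- pair
[5] i7&i8  st.MEM and.ALU  -- pair
[6] i9  mulh.MUL  -- tail

PAIRS = 3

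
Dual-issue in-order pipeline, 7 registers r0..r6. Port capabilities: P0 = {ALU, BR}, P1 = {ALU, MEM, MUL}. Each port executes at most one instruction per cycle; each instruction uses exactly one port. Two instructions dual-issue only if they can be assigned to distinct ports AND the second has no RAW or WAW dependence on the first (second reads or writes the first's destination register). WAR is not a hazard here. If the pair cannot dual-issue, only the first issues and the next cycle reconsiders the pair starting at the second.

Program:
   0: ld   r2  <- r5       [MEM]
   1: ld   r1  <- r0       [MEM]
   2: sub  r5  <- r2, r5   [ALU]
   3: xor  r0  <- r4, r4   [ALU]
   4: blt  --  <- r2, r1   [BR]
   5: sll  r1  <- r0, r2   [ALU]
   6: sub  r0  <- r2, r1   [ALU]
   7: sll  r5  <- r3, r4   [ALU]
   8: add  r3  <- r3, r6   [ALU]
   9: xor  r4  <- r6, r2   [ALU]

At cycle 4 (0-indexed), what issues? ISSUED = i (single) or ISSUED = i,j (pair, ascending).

  cy0 -> i0 (ld) no-port MEM/MEM
  cy1 -> i1&i2 (ld+sub) dual
  cy2 -> i3&i4 (xor+blt) dual
  cy3 -> i5 (sll) RAW r1
  cy4 -> i6&i7 (sub+sll) dual
  cy5 -> i8&i9 (add+xor) dual

ISSUED = 6,7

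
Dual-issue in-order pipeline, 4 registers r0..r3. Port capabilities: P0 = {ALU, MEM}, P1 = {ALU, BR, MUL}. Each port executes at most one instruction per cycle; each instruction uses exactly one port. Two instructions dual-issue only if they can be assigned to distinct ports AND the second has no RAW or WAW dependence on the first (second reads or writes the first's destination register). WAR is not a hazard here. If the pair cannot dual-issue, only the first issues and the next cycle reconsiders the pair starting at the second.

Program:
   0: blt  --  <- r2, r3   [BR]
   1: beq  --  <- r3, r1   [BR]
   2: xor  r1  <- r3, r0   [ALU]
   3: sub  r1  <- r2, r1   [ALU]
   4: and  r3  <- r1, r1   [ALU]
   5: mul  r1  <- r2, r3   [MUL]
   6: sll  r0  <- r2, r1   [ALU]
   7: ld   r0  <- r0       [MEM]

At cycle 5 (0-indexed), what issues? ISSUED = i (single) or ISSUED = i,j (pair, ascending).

[0] i0  blt  -- no-port BR/BR
[1] i1+i2  beq;xor  -- 2-wide
[2] i3  sub  -- RAW r1
[3] i4  and  -- RAW r3
[4] i5  mul  -- RAW r1
[5] i6  sll  -- RAW+WAW r0
[6] i7  ld  -- tail

ISSUED = 6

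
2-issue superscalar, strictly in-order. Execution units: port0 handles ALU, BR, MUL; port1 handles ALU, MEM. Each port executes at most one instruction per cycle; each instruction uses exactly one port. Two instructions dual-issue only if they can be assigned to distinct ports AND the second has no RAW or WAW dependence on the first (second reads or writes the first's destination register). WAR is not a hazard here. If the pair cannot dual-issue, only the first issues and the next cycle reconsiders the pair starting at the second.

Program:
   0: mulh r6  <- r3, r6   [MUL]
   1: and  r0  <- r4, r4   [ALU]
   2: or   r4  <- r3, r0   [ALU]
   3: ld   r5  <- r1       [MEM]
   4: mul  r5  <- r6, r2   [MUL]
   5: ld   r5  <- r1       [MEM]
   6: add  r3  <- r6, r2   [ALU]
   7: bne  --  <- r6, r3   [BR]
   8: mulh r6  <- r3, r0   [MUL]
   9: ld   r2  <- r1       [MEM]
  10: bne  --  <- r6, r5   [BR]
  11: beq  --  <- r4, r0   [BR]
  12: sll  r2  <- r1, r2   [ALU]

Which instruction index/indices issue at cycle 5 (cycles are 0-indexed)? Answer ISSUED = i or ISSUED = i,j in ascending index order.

ISSUED = 8,9

  cy0 -> i0/i1 (mulh.MUL;and.ALU) pair
  cy1 -> i2/i3 (or.ALU;ld.MEM) pair
  cy2 -> i4 (mul.MUL) WAW r5
  cy3 -> i5/i6 (ld.MEM;add.ALU) pair
  cy4 -> i7 (bne.BR) no-port BR/MUL
  cy5 -> i8/i9 (mulh.MUL;ld.MEM) pair
  cy6 -> i10 (bne.BR) no-port BR/BR
  cy7 -> i11/i12 (beq.BR;sll.ALU) pair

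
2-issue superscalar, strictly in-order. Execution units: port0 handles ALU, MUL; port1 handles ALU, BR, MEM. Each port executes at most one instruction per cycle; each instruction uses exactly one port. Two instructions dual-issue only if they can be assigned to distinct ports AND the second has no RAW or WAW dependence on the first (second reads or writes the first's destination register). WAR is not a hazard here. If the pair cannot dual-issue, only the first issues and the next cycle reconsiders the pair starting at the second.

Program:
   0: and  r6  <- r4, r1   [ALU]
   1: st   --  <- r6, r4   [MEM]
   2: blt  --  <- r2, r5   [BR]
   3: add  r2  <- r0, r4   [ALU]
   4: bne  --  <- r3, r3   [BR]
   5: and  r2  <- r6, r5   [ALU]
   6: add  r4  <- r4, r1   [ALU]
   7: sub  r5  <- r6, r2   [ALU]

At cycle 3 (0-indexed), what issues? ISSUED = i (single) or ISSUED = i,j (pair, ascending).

t=0 i0:and ; RAW r6
t=1 i1:st ; no-port MEM/BR
t=2 i2+i3:blt;add ; dual
t=3 i4+i5:bne;and ; dual
t=4 i6+i7:add;sub ; dual

ISSUED = 4,5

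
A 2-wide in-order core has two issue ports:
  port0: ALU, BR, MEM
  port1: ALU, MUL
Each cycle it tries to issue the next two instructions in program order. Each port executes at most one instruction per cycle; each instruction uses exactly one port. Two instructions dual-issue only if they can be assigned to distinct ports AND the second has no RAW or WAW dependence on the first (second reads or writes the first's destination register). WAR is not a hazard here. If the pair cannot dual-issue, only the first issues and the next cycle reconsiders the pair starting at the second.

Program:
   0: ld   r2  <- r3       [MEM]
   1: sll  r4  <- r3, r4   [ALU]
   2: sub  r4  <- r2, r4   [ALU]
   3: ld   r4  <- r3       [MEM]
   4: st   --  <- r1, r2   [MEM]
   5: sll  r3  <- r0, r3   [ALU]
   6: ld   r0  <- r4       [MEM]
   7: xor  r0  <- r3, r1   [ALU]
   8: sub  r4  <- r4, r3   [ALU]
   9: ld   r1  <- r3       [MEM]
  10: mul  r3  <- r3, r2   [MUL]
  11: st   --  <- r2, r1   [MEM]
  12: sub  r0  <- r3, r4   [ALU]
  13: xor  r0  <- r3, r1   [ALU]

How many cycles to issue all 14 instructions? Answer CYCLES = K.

#0 head=0: ld.MEM+sll.ALU i0/i1 dual
#1 head=2: sub.ALU i2 WAW r4
#2 head=3: ld.MEM i3 no-port MEM/MEM
#3 head=4: st.MEM+sll.ALU i4/i5 dual
#4 head=6: ld.MEM i6 WAW r0
#5 head=7: xor.ALU+sub.ALU i7/i8 dual
#6 head=9: ld.MEM+mul.MUL i9/i10 dual
#7 head=11: st.MEM+sub.ALU i11/i12 dual
#8 head=13: xor.ALU i13 tail

CYCLES = 9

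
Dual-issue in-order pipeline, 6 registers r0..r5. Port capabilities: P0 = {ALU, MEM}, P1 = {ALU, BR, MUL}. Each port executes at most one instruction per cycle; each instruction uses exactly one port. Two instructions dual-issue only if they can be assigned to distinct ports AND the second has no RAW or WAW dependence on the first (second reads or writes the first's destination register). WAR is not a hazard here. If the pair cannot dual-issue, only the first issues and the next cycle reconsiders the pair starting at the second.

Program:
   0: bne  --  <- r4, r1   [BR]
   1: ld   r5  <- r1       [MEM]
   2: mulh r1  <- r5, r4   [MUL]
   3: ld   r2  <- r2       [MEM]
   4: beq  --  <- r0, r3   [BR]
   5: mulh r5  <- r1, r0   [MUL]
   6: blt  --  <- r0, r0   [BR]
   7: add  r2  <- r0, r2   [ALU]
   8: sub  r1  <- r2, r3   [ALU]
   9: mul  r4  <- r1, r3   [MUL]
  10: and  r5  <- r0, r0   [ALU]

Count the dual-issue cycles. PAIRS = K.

0. bne.BR+ld.MEM @i0&i1  | dual
1. mulh.MUL+ld.MEM @i2&i3  | dual
2. beq.BR @i4  | no-port BR/MUL
3. mulh.MUL @i5  | no-port MUL/BR
4. blt.BR+add.ALU @i6&i7  | dual
5. sub.ALU @i8  | RAW r1
6. mul.MUL+and.ALU @i9&i10  | dual

PAIRS = 4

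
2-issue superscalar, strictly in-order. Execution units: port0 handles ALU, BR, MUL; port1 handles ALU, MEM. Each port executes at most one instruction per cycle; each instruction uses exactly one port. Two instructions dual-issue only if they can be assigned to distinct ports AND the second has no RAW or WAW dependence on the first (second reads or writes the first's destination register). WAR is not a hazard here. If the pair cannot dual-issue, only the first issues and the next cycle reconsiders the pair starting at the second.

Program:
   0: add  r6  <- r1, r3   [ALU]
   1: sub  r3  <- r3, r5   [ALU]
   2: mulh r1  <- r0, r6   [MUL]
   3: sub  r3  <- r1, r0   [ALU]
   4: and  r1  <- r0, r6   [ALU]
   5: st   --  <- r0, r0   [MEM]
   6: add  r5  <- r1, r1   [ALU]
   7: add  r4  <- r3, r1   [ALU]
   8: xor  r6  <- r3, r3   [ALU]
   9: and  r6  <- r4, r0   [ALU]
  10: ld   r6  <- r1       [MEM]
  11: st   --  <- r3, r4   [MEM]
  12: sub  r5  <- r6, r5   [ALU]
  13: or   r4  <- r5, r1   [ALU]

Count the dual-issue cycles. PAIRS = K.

PAIRS = 5

[0] i0,i1  add.ALU sub.ALU  -- pair
[1] i2  mulh.MUL  -- RAW r1
[2] i3,i4  sub.ALU and.ALU  -- pair
[3] i5,i6  st.MEM add.ALU  -- pair
[4] i7,i8  add.ALU xor.ALU  -- pair
[5] i9  and.ALU  -- WAW r6
[6] i10  ld.MEM  -- no-port MEM/MEM
[7] i11,i12  st.MEM sub.ALU  -- pair
[8] i13  or.ALU  -- tail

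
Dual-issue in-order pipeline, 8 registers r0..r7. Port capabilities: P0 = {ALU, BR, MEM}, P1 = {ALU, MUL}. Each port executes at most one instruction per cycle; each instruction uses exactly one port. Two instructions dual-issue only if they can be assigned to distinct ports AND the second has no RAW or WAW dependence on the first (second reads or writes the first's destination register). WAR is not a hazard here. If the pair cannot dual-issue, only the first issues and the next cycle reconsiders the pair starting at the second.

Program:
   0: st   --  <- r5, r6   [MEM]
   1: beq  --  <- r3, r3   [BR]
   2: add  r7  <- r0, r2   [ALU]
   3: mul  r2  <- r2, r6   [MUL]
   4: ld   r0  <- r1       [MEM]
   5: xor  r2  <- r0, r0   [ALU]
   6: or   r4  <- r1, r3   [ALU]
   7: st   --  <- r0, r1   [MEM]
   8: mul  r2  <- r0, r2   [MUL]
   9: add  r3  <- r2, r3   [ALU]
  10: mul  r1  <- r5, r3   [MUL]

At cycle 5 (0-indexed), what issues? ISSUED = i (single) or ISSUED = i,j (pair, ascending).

  cy0 -> i0 (st.MEM) no-port MEM/BR
  cy1 -> i1/i2 (beq.BR;add.ALU) 2-wide
  cy2 -> i3/i4 (mul.MUL;ld.MEM) 2-wide
  cy3 -> i5/i6 (xor.ALU;or.ALU) 2-wide
  cy4 -> i7/i8 (st.MEM;mul.MUL) 2-wide
  cy5 -> i9 (add.ALU) RAW r3
  cy6 -> i10 (mul.MUL) tail

ISSUED = 9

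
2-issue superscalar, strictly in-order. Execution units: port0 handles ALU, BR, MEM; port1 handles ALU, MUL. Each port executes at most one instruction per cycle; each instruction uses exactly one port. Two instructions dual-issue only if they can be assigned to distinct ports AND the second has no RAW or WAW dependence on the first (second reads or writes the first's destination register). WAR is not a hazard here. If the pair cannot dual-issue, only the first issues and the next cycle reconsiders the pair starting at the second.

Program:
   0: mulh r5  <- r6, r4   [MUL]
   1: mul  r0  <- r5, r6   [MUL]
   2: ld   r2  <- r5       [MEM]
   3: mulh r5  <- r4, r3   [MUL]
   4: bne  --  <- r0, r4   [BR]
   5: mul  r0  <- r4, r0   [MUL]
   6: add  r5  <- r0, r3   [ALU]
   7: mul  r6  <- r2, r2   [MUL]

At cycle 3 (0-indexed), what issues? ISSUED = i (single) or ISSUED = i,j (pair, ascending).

0. mulh.MUL @i0  | no-port MUL/MUL
1. mul.MUL ld.MEM @i1,i2  | 2-wide
2. mulh.MUL bne.BR @i3,i4  | 2-wide
3. mul.MUL @i5  | RAW r0
4. add.ALU mul.MUL @i6,i7  | 2-wide

ISSUED = 5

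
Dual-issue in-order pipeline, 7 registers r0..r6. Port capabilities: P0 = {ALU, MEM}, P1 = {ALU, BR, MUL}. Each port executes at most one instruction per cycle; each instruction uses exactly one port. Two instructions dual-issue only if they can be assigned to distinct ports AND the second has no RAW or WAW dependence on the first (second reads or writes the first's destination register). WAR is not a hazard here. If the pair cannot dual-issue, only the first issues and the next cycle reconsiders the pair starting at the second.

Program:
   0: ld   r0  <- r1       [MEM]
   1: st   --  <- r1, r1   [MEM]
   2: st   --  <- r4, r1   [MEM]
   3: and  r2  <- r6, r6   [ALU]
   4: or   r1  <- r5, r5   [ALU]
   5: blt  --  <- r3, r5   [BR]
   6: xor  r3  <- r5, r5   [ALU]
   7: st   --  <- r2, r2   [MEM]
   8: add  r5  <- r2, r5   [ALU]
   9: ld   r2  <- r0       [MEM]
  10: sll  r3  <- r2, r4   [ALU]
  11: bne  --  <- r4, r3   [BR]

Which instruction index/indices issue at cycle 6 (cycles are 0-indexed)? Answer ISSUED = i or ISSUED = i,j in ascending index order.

ISSUED = 10

#0 head=0: ld.MEM i0 no-port MEM/MEM
#1 head=1: st.MEM i1 no-port MEM/MEM
#2 head=2: st.MEM;and.ALU i2+i3 2-wide
#3 head=4: or.ALU;blt.BR i4+i5 2-wide
#4 head=6: xor.ALU;st.MEM i6+i7 2-wide
#5 head=8: add.ALU;ld.MEM i8+i9 2-wide
#6 head=10: sll.ALU i10 RAW r3
#7 head=11: bne.BR i11 tail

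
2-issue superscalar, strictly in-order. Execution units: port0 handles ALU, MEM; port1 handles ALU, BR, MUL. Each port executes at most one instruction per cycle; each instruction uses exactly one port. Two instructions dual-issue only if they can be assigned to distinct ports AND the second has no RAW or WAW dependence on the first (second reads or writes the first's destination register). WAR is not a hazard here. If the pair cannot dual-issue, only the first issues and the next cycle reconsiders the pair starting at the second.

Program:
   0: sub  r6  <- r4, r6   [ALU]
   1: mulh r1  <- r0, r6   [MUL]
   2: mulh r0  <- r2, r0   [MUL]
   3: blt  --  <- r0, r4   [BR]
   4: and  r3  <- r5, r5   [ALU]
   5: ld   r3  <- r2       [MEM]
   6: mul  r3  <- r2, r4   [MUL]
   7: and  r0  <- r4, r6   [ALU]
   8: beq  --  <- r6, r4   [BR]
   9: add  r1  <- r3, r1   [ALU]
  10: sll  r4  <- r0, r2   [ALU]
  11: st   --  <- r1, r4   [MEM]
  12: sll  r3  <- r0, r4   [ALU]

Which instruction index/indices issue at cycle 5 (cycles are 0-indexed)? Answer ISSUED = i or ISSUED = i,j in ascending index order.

ISSUED = 6,7

0. sub @i0  | RAW r6
1. mulh @i1  | no-port MUL/MUL
2. mulh @i2  | no-port MUL/BR
3. blt;and @i3,i4  | 2-wide
4. ld @i5  | WAW r3
5. mul;and @i6,i7  | 2-wide
6. beq;add @i8,i9  | 2-wide
7. sll @i10  | RAW r4
8. st;sll @i11,i12  | 2-wide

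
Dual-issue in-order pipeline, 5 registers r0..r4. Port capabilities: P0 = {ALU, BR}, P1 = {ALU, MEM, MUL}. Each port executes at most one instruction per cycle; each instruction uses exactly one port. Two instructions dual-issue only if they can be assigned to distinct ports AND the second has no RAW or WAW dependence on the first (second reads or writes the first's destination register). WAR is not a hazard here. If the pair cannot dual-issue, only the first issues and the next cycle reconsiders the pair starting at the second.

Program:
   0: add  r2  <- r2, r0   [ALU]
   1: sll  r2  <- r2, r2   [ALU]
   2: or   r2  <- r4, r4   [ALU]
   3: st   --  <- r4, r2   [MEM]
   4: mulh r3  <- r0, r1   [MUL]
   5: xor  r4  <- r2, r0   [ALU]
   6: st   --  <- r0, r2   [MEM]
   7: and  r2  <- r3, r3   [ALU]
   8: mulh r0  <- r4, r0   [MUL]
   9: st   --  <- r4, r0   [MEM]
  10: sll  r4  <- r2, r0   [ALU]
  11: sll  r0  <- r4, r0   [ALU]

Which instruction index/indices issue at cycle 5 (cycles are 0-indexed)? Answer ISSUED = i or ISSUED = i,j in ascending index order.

ISSUED = 6,7

c0: i0 add.ALU  RAW+WAW r2
c1: i1 sll.ALU  WAW r2
c2: i2 or.ALU  RAW r2
c3: i3 st.MEM  no-port MEM/MUL
c4: i4+i5 mulh.MUL xor.ALU  2-wide
c5: i6+i7 st.MEM and.ALU  2-wide
c6: i8 mulh.MUL  no-port MUL/MEM
c7: i9+i10 st.MEM sll.ALU  2-wide
c8: i11 sll.ALU  tail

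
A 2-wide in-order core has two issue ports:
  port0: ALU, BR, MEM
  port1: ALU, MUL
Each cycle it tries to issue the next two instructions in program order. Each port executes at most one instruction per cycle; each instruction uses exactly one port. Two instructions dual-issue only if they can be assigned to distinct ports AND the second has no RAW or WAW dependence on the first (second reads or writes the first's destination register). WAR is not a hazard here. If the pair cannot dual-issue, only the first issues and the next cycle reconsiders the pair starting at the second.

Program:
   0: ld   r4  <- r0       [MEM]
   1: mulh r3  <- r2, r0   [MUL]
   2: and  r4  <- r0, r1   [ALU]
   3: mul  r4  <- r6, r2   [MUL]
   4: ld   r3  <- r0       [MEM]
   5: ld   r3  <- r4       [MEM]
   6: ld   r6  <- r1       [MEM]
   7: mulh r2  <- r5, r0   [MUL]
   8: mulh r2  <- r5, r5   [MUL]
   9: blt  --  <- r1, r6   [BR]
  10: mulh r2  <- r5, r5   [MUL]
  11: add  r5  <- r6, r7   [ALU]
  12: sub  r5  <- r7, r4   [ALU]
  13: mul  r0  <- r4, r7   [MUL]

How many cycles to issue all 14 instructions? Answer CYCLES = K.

  cy0 -> i0/i1 (ld.MEM mulh.MUL) pair
  cy1 -> i2 (and.ALU) WAW r4
  cy2 -> i3/i4 (mul.MUL ld.MEM) pair
  cy3 -> i5 (ld.MEM) no-port MEM/MEM
  cy4 -> i6/i7 (ld.MEM mulh.MUL) pair
  cy5 -> i8/i9 (mulh.MUL blt.BR) pair
  cy6 -> i10/i11 (mulh.MUL add.ALU) pair
  cy7 -> i12/i13 (sub.ALU mul.MUL) pair

CYCLES = 8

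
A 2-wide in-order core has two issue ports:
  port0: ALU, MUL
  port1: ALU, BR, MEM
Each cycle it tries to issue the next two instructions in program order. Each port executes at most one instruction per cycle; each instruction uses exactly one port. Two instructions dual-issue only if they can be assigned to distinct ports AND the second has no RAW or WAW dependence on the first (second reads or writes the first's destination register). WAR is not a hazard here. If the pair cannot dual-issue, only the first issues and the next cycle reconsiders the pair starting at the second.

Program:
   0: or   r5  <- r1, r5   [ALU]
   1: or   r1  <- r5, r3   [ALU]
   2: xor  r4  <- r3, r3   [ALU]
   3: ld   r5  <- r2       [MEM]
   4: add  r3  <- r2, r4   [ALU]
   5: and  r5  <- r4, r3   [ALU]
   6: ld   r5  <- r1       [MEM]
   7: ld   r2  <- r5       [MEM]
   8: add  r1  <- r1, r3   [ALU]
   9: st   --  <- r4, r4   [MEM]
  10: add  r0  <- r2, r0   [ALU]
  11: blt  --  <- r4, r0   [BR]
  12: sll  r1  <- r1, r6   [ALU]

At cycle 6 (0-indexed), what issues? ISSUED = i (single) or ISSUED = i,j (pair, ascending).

ISSUED = 9,10

c0: i0 or.ALU  RAW r5
c1: i1+i2 or.ALU xor.ALU  dual
c2: i3+i4 ld.MEM add.ALU  dual
c3: i5 and.ALU  WAW r5
c4: i6 ld.MEM  no-port MEM/MEM
c5: i7+i8 ld.MEM add.ALU  dual
c6: i9+i10 st.MEM add.ALU  dual
c7: i11+i12 blt.BR sll.ALU  dual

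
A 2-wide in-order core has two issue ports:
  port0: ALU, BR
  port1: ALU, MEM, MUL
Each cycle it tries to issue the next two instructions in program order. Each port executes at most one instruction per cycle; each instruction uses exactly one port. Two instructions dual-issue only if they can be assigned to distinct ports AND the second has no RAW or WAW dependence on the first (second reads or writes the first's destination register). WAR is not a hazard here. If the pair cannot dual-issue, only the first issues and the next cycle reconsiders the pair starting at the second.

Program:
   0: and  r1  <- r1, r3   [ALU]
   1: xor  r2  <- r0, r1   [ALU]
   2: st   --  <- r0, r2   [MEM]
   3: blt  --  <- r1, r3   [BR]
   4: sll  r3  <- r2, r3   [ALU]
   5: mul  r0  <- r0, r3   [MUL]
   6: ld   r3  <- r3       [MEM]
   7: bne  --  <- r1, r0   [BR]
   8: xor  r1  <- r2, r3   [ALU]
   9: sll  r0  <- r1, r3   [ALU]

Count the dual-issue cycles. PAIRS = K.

[0] i0  and  -- RAW r1
[1] i1  xor  -- RAW r2
[2] i2,i3  st;blt  -- pair
[3] i4  sll  -- RAW r3
[4] i5  mul  -- no-port MUL/MEM
[5] i6,i7  ld;bne  -- pair
[6] i8  xor  -- RAW r1
[7] i9  sll  -- tail

PAIRS = 2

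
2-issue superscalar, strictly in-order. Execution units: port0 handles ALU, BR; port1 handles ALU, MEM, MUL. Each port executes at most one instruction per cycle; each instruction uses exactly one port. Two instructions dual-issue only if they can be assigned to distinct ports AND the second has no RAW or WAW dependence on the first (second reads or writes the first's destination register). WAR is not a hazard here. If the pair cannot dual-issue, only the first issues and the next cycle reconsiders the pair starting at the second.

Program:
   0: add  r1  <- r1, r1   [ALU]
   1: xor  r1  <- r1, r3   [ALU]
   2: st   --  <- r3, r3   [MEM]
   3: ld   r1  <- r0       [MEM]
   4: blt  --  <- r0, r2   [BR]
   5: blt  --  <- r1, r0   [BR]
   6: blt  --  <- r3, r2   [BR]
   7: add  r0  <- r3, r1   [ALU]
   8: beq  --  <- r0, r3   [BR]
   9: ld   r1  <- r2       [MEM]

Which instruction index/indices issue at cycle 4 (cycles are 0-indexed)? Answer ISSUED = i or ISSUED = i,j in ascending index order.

ISSUED = 6,7

t=0 i0:add.ALU ; RAW+WAW r1
t=1 i1/i2:xor.ALU;st.MEM ; pair
t=2 i3/i4:ld.MEM;blt.BR ; pair
t=3 i5:blt.BR ; no-port BR/BR
t=4 i6/i7:blt.BR;add.ALU ; pair
t=5 i8/i9:beq.BR;ld.MEM ; pair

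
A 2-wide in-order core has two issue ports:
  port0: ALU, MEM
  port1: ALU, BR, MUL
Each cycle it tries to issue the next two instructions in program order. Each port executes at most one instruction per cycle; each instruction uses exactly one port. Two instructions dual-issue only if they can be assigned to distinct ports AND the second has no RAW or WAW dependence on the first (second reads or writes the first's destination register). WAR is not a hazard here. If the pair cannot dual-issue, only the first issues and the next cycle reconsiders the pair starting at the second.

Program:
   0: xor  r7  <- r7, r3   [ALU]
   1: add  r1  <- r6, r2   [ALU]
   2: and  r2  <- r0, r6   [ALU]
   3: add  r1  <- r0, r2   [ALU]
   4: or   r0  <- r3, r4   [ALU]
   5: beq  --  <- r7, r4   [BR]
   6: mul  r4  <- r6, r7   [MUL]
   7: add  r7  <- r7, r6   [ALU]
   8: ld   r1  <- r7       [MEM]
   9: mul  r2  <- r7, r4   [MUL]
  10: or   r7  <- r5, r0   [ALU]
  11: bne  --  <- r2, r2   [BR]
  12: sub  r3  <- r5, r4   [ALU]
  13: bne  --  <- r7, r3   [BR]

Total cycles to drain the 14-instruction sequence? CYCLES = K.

  cy0 -> i0/i1 (xor add) dual
  cy1 -> i2 (and) RAW r2
  cy2 -> i3/i4 (add or) dual
  cy3 -> i5 (beq) no-port BR/MUL
  cy4 -> i6/i7 (mul add) dual
  cy5 -> i8/i9 (ld mul) dual
  cy6 -> i10/i11 (or bne) dual
  cy7 -> i12 (sub) RAW r3
  cy8 -> i13 (bne) tail

CYCLES = 9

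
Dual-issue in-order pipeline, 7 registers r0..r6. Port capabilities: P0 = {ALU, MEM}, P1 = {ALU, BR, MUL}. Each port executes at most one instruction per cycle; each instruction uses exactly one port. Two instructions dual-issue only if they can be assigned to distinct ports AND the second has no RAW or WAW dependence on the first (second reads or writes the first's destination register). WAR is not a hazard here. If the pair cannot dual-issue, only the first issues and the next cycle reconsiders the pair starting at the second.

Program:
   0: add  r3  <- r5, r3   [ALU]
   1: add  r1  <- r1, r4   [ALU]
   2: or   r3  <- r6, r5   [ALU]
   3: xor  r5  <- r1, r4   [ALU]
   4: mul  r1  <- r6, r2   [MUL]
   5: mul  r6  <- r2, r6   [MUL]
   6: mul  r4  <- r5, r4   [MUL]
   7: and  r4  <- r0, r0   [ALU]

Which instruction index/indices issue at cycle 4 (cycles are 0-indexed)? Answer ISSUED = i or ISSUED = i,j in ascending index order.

#0 head=0: add.ALU+add.ALU i0&i1 pair
#1 head=2: or.ALU+xor.ALU i2&i3 pair
#2 head=4: mul.MUL i4 no-port MUL/MUL
#3 head=5: mul.MUL i5 no-port MUL/MUL
#4 head=6: mul.MUL i6 WAW r4
#5 head=7: and.ALU i7 tail

ISSUED = 6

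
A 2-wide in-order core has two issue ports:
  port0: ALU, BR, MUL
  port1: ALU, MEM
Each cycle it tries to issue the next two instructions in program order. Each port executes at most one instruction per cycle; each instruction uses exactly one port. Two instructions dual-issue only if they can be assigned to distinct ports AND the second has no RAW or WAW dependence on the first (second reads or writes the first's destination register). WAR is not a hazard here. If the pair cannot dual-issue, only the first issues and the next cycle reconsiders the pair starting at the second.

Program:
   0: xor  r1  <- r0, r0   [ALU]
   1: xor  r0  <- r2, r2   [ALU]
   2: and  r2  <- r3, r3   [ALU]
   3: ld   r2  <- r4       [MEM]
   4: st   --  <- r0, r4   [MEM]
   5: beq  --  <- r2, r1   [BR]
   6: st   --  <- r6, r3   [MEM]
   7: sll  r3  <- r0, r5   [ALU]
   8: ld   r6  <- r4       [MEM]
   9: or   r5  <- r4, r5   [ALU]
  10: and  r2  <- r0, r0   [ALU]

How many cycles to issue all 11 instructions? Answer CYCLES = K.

CYCLES = 7

c0: i0,i1 xor.ALU+xor.ALU  pair
c1: i2 and.ALU  WAW r2
c2: i3 ld.MEM  no-port MEM/MEM
c3: i4,i5 st.MEM+beq.BR  pair
c4: i6,i7 st.MEM+sll.ALU  pair
c5: i8,i9 ld.MEM+or.ALU  pair
c6: i10 and.ALU  tail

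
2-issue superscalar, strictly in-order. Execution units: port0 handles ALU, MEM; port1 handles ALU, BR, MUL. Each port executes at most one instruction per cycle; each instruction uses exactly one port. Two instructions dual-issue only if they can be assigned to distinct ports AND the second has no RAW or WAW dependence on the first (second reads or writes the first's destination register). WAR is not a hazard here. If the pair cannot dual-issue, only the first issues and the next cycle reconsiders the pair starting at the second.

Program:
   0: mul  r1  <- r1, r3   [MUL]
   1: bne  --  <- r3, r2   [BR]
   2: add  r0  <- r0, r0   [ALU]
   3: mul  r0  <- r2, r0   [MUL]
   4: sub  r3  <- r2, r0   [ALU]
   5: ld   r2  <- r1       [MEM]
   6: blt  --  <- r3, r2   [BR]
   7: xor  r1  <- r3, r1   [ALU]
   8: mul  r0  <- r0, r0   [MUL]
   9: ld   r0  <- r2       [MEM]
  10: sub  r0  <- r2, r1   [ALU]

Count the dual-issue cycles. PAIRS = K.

c0: i0 mul  no-port MUL/BR
c1: i1&i2 bne/add  dual
c2: i3 mul  RAW r0
c3: i4&i5 sub/ld  dual
c4: i6&i7 blt/xor  dual
c5: i8 mul  WAW r0
c6: i9 ld  WAW r0
c7: i10 sub  tail

PAIRS = 3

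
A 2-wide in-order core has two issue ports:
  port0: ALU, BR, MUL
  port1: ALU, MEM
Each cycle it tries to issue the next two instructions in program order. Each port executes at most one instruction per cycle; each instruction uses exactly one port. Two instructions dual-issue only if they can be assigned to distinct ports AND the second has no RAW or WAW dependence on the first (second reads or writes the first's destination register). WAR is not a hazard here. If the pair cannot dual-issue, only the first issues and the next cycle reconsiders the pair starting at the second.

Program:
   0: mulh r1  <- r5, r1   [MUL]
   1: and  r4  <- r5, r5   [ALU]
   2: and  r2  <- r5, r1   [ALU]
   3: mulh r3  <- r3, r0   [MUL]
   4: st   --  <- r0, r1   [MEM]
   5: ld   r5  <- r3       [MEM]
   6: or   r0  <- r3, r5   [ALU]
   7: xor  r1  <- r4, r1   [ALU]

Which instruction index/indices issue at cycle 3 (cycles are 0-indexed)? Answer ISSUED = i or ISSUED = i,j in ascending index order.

ISSUED = 5

0. mulh.MUL;and.ALU @i0,i1  | 2-wide
1. and.ALU;mulh.MUL @i2,i3  | 2-wide
2. st.MEM @i4  | no-port MEM/MEM
3. ld.MEM @i5  | RAW r5
4. or.ALU;xor.ALU @i6,i7  | 2-wide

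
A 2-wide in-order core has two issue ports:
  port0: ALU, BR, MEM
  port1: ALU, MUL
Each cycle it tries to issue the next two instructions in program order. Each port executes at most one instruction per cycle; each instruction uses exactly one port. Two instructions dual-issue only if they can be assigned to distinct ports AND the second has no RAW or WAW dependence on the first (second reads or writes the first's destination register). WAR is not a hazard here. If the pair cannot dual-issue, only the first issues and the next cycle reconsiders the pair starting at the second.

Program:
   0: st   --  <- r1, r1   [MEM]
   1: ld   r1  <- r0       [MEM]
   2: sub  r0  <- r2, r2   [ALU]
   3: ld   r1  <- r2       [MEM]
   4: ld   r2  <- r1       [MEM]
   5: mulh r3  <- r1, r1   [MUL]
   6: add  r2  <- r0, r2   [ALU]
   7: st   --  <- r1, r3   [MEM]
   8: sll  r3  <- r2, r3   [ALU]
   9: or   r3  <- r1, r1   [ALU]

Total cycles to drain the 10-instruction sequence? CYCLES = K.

CYCLES = 7

0. st.MEM @i0  | no-port MEM/MEM
1. ld.MEM/sub.ALU @i1/i2  | pair
2. ld.MEM @i3  | no-port MEM/MEM
3. ld.MEM/mulh.MUL @i4/i5  | pair
4. add.ALU/st.MEM @i6/i7  | pair
5. sll.ALU @i8  | WAW r3
6. or.ALU @i9  | tail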